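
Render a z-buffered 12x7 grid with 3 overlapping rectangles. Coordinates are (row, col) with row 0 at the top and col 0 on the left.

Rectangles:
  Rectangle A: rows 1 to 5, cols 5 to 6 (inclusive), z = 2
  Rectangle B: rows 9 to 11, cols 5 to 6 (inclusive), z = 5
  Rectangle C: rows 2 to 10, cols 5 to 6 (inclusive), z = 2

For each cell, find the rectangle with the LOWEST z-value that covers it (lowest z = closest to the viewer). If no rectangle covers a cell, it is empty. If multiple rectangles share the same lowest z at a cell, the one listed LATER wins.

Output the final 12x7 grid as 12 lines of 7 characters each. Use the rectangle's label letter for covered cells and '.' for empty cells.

.......
.....AA
.....CC
.....CC
.....CC
.....CC
.....CC
.....CC
.....CC
.....CC
.....CC
.....BB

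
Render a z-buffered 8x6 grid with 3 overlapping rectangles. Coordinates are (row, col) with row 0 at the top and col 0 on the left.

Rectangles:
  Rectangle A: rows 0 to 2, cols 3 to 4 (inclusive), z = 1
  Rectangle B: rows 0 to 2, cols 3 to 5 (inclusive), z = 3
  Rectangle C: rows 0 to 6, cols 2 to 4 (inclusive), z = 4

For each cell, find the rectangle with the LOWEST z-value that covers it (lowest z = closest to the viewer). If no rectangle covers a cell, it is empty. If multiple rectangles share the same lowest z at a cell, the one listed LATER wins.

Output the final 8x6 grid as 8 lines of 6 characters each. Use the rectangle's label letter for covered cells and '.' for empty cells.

..CAAB
..CAAB
..CAAB
..CCC.
..CCC.
..CCC.
..CCC.
......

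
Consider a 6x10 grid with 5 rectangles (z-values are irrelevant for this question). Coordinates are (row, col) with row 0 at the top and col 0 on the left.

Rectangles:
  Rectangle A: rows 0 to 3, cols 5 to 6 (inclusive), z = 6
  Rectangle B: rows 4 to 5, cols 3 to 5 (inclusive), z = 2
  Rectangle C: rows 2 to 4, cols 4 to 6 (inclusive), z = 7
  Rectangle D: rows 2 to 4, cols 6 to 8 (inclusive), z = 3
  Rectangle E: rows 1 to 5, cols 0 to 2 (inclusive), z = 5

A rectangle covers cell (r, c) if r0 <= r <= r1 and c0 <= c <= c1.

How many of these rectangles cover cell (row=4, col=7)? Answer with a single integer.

Check cell (4,7):
  A: rows 0-3 cols 5-6 -> outside (row miss)
  B: rows 4-5 cols 3-5 -> outside (col miss)
  C: rows 2-4 cols 4-6 -> outside (col miss)
  D: rows 2-4 cols 6-8 -> covers
  E: rows 1-5 cols 0-2 -> outside (col miss)
Count covering = 1

Answer: 1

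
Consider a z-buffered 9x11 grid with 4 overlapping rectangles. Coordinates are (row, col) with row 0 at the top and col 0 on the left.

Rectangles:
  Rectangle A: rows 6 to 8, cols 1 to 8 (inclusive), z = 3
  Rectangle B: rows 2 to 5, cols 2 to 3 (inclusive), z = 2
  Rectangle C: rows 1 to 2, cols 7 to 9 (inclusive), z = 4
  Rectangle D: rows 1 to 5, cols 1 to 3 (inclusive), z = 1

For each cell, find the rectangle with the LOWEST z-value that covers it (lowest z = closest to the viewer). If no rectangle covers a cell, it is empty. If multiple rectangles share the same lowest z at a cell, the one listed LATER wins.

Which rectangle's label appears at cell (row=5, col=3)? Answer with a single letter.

Check cell (5,3):
  A: rows 6-8 cols 1-8 -> outside (row miss)
  B: rows 2-5 cols 2-3 z=2 -> covers; best now B (z=2)
  C: rows 1-2 cols 7-9 -> outside (row miss)
  D: rows 1-5 cols 1-3 z=1 -> covers; best now D (z=1)
Winner: D at z=1

Answer: D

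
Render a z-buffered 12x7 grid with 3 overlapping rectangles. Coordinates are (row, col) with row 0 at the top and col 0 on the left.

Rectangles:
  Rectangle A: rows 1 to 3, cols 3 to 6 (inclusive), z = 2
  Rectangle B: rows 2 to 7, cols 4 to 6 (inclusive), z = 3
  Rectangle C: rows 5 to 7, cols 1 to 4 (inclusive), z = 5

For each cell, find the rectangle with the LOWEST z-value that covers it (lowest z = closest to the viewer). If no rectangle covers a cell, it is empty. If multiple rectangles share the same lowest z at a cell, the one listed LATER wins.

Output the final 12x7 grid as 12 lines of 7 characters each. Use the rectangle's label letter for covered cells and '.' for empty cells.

.......
...AAAA
...AAAA
...AAAA
....BBB
.CCCBBB
.CCCBBB
.CCCBBB
.......
.......
.......
.......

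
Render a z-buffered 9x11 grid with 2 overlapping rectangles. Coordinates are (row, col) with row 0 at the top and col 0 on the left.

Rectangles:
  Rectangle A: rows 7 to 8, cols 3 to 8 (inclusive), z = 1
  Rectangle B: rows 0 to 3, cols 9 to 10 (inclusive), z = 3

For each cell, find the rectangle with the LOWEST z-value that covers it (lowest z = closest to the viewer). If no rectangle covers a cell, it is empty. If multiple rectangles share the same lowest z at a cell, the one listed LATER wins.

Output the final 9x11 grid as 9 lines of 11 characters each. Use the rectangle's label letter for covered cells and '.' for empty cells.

.........BB
.........BB
.........BB
.........BB
...........
...........
...........
...AAAAAA..
...AAAAAA..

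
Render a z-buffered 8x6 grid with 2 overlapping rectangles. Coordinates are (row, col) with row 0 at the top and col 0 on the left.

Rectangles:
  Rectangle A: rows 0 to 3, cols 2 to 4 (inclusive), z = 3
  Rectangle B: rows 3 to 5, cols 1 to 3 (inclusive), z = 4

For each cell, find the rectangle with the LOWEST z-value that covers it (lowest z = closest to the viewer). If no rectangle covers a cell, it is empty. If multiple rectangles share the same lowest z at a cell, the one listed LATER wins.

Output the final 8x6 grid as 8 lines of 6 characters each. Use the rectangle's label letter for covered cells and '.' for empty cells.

..AAA.
..AAA.
..AAA.
.BAAA.
.BBB..
.BBB..
......
......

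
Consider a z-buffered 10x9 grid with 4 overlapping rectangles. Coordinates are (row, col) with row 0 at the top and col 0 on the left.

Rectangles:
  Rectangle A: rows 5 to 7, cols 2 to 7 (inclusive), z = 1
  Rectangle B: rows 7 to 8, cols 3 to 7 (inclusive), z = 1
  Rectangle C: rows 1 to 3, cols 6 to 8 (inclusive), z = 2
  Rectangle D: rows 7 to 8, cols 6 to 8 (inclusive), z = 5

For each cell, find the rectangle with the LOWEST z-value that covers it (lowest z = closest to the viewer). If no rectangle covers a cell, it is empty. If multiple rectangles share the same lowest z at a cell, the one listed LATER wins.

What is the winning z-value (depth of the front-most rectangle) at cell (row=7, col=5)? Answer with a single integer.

Check cell (7,5):
  A: rows 5-7 cols 2-7 z=1 -> covers; best now A (z=1)
  B: rows 7-8 cols 3-7 z=1 -> covers; best now B (z=1)
  C: rows 1-3 cols 6-8 -> outside (row miss)
  D: rows 7-8 cols 6-8 -> outside (col miss)
Winner: B at z=1

Answer: 1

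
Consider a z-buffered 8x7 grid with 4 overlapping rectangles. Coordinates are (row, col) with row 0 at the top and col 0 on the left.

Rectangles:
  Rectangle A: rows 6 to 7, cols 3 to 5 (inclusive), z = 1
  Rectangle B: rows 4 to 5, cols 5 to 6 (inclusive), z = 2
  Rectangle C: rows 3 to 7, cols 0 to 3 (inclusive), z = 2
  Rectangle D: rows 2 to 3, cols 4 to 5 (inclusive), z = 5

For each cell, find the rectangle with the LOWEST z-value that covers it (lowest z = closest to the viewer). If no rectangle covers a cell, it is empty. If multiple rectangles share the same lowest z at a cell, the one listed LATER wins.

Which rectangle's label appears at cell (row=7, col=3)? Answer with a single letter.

Check cell (7,3):
  A: rows 6-7 cols 3-5 z=1 -> covers; best now A (z=1)
  B: rows 4-5 cols 5-6 -> outside (row miss)
  C: rows 3-7 cols 0-3 z=2 -> covers; best now A (z=1)
  D: rows 2-3 cols 4-5 -> outside (row miss)
Winner: A at z=1

Answer: A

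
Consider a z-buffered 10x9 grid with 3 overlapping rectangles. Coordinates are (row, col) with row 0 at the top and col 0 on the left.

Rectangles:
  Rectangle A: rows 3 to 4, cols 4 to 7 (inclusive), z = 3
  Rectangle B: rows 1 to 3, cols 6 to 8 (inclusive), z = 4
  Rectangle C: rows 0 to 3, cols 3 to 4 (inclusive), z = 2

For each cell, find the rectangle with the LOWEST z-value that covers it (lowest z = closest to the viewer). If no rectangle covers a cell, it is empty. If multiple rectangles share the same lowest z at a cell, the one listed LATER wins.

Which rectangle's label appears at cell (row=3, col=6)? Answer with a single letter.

Answer: A

Derivation:
Check cell (3,6):
  A: rows 3-4 cols 4-7 z=3 -> covers; best now A (z=3)
  B: rows 1-3 cols 6-8 z=4 -> covers; best now A (z=3)
  C: rows 0-3 cols 3-4 -> outside (col miss)
Winner: A at z=3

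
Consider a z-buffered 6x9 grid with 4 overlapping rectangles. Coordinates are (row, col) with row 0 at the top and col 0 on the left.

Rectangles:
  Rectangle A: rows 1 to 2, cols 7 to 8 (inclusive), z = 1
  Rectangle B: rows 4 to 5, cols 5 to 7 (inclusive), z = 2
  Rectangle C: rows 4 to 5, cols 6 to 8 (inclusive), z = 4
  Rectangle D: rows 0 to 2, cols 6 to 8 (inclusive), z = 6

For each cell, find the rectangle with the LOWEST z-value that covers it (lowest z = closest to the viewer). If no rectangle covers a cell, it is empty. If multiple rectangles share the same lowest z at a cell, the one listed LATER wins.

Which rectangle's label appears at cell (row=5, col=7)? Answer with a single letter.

Answer: B

Derivation:
Check cell (5,7):
  A: rows 1-2 cols 7-8 -> outside (row miss)
  B: rows 4-5 cols 5-7 z=2 -> covers; best now B (z=2)
  C: rows 4-5 cols 6-8 z=4 -> covers; best now B (z=2)
  D: rows 0-2 cols 6-8 -> outside (row miss)
Winner: B at z=2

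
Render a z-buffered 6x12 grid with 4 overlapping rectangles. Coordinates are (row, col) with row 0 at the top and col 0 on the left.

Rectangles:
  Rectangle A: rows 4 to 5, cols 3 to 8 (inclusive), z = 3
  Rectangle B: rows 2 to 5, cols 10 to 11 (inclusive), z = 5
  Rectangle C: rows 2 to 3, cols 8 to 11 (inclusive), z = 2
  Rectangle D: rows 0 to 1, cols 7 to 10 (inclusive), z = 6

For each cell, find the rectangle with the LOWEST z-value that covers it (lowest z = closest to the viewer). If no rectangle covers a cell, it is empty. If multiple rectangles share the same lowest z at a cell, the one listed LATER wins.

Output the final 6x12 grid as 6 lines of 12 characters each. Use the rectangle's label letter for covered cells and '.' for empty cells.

.......DDDD.
.......DDDD.
........CCCC
........CCCC
...AAAAAA.BB
...AAAAAA.BB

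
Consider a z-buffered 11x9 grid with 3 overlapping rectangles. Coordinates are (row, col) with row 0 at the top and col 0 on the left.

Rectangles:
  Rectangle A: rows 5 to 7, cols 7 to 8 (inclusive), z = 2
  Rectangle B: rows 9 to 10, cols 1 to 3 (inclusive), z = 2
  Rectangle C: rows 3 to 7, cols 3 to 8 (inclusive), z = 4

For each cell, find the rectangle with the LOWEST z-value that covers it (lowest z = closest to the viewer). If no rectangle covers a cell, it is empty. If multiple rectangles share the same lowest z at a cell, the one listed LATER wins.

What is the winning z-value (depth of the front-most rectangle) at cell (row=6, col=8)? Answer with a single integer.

Check cell (6,8):
  A: rows 5-7 cols 7-8 z=2 -> covers; best now A (z=2)
  B: rows 9-10 cols 1-3 -> outside (row miss)
  C: rows 3-7 cols 3-8 z=4 -> covers; best now A (z=2)
Winner: A at z=2

Answer: 2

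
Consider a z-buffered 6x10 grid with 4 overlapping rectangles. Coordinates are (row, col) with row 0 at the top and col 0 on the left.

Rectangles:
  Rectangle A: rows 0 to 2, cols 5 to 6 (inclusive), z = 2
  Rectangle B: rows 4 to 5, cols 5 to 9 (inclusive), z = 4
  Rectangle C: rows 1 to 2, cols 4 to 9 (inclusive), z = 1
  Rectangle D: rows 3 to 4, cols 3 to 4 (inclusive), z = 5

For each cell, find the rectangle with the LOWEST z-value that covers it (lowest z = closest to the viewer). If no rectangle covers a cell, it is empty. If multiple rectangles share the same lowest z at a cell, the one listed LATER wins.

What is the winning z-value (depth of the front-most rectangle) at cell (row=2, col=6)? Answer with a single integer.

Check cell (2,6):
  A: rows 0-2 cols 5-6 z=2 -> covers; best now A (z=2)
  B: rows 4-5 cols 5-9 -> outside (row miss)
  C: rows 1-2 cols 4-9 z=1 -> covers; best now C (z=1)
  D: rows 3-4 cols 3-4 -> outside (row miss)
Winner: C at z=1

Answer: 1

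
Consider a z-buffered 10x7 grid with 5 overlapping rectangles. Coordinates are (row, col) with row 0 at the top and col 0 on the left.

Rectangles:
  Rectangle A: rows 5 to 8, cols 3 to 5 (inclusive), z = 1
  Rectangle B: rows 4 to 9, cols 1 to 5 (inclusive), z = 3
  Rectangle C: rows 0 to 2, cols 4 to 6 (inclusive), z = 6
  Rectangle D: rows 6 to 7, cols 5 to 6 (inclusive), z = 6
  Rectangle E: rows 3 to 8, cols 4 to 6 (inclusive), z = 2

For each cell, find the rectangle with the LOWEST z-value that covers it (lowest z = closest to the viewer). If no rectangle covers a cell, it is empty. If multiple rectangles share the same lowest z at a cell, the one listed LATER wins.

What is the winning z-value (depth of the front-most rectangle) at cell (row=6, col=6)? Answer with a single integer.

Check cell (6,6):
  A: rows 5-8 cols 3-5 -> outside (col miss)
  B: rows 4-9 cols 1-5 -> outside (col miss)
  C: rows 0-2 cols 4-6 -> outside (row miss)
  D: rows 6-7 cols 5-6 z=6 -> covers; best now D (z=6)
  E: rows 3-8 cols 4-6 z=2 -> covers; best now E (z=2)
Winner: E at z=2

Answer: 2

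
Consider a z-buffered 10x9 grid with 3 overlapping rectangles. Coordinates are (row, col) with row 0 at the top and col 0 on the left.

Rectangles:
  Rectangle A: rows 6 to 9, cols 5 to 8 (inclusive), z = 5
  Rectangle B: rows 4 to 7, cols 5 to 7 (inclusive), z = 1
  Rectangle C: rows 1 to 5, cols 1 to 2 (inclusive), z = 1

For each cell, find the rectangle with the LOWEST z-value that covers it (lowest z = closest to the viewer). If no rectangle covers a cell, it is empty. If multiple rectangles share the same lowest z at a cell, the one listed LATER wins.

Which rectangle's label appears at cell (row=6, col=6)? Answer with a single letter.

Check cell (6,6):
  A: rows 6-9 cols 5-8 z=5 -> covers; best now A (z=5)
  B: rows 4-7 cols 5-7 z=1 -> covers; best now B (z=1)
  C: rows 1-5 cols 1-2 -> outside (row miss)
Winner: B at z=1

Answer: B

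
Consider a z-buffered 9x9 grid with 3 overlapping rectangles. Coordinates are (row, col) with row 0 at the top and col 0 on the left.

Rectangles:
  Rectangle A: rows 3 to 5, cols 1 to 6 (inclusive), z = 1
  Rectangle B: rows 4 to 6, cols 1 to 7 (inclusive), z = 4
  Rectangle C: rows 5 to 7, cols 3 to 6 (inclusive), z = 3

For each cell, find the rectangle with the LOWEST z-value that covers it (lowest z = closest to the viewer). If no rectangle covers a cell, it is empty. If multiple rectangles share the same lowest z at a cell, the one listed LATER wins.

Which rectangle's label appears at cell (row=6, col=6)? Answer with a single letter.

Answer: C

Derivation:
Check cell (6,6):
  A: rows 3-5 cols 1-6 -> outside (row miss)
  B: rows 4-6 cols 1-7 z=4 -> covers; best now B (z=4)
  C: rows 5-7 cols 3-6 z=3 -> covers; best now C (z=3)
Winner: C at z=3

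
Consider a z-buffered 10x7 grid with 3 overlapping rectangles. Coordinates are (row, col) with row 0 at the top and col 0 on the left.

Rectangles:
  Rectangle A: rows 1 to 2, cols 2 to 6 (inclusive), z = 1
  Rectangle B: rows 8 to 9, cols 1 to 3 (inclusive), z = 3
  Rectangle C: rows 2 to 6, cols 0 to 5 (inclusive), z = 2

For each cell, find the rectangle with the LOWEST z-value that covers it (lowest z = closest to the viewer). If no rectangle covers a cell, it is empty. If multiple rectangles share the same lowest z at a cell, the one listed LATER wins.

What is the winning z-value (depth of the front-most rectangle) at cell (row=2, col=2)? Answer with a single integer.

Check cell (2,2):
  A: rows 1-2 cols 2-6 z=1 -> covers; best now A (z=1)
  B: rows 8-9 cols 1-3 -> outside (row miss)
  C: rows 2-6 cols 0-5 z=2 -> covers; best now A (z=1)
Winner: A at z=1

Answer: 1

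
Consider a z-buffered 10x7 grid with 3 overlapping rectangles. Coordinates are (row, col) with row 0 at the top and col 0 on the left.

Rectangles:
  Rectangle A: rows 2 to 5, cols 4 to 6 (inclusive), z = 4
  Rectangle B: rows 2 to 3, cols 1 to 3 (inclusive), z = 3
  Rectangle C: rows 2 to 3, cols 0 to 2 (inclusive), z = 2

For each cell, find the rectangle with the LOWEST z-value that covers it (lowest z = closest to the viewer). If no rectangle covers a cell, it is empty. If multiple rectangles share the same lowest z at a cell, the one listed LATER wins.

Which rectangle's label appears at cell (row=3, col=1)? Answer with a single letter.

Check cell (3,1):
  A: rows 2-5 cols 4-6 -> outside (col miss)
  B: rows 2-3 cols 1-3 z=3 -> covers; best now B (z=3)
  C: rows 2-3 cols 0-2 z=2 -> covers; best now C (z=2)
Winner: C at z=2

Answer: C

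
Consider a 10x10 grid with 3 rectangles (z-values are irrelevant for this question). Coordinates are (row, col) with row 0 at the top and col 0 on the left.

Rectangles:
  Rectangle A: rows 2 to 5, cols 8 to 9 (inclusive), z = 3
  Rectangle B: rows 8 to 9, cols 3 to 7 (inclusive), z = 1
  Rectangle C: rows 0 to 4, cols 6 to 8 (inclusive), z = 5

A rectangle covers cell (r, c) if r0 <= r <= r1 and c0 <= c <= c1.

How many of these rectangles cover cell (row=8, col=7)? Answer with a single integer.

Answer: 1

Derivation:
Check cell (8,7):
  A: rows 2-5 cols 8-9 -> outside (row miss)
  B: rows 8-9 cols 3-7 -> covers
  C: rows 0-4 cols 6-8 -> outside (row miss)
Count covering = 1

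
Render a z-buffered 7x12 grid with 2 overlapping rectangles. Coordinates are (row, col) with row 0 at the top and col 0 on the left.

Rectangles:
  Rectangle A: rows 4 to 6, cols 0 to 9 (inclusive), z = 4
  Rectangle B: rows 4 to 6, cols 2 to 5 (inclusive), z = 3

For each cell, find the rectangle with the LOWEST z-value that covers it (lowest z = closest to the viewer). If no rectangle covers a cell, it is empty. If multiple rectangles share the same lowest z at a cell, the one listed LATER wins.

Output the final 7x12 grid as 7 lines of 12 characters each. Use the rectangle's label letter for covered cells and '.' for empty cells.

............
............
............
............
AABBBBAAAA..
AABBBBAAAA..
AABBBBAAAA..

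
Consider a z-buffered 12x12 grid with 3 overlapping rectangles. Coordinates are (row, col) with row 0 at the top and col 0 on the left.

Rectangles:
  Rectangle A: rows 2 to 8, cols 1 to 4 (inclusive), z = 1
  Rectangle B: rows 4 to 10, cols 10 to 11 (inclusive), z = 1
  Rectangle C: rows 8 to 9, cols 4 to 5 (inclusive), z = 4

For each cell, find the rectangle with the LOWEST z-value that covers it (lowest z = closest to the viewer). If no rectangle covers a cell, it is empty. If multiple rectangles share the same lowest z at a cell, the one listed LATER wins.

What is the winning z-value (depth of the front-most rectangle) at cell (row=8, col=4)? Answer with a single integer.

Answer: 1

Derivation:
Check cell (8,4):
  A: rows 2-8 cols 1-4 z=1 -> covers; best now A (z=1)
  B: rows 4-10 cols 10-11 -> outside (col miss)
  C: rows 8-9 cols 4-5 z=4 -> covers; best now A (z=1)
Winner: A at z=1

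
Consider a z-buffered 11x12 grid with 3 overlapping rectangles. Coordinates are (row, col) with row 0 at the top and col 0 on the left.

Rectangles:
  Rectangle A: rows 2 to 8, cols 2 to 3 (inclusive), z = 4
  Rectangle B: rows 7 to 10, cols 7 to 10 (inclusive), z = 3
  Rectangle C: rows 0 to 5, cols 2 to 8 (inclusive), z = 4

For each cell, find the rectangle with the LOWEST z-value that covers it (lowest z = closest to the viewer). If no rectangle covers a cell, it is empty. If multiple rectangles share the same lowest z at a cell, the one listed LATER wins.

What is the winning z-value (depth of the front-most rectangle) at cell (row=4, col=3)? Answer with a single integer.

Answer: 4

Derivation:
Check cell (4,3):
  A: rows 2-8 cols 2-3 z=4 -> covers; best now A (z=4)
  B: rows 7-10 cols 7-10 -> outside (row miss)
  C: rows 0-5 cols 2-8 z=4 -> covers; best now C (z=4)
Winner: C at z=4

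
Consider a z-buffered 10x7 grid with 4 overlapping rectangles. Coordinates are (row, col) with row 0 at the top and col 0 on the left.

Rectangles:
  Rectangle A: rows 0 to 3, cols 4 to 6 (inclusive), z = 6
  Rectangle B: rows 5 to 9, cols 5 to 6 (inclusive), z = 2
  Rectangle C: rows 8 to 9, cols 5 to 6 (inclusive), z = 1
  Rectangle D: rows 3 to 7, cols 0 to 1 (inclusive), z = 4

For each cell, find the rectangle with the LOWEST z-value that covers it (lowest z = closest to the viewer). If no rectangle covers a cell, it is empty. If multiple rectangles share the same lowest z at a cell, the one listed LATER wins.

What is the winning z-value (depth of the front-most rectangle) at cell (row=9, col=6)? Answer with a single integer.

Answer: 1

Derivation:
Check cell (9,6):
  A: rows 0-3 cols 4-6 -> outside (row miss)
  B: rows 5-9 cols 5-6 z=2 -> covers; best now B (z=2)
  C: rows 8-9 cols 5-6 z=1 -> covers; best now C (z=1)
  D: rows 3-7 cols 0-1 -> outside (row miss)
Winner: C at z=1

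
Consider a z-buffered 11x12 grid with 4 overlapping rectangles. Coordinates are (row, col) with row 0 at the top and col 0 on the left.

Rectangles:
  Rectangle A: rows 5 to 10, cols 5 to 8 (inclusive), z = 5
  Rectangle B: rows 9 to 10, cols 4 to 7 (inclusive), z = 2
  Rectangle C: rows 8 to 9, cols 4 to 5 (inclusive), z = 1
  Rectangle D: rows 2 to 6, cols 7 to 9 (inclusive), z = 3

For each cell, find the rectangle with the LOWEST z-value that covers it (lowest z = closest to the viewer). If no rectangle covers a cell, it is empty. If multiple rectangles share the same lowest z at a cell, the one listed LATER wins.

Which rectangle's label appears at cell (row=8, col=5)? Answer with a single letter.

Answer: C

Derivation:
Check cell (8,5):
  A: rows 5-10 cols 5-8 z=5 -> covers; best now A (z=5)
  B: rows 9-10 cols 4-7 -> outside (row miss)
  C: rows 8-9 cols 4-5 z=1 -> covers; best now C (z=1)
  D: rows 2-6 cols 7-9 -> outside (row miss)
Winner: C at z=1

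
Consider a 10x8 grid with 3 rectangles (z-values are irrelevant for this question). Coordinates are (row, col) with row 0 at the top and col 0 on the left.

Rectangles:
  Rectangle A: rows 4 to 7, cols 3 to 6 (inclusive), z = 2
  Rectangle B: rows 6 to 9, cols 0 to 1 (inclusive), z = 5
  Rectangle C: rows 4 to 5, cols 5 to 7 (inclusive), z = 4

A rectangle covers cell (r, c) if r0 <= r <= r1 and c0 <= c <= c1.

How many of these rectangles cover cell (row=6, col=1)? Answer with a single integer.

Check cell (6,1):
  A: rows 4-7 cols 3-6 -> outside (col miss)
  B: rows 6-9 cols 0-1 -> covers
  C: rows 4-5 cols 5-7 -> outside (row miss)
Count covering = 1

Answer: 1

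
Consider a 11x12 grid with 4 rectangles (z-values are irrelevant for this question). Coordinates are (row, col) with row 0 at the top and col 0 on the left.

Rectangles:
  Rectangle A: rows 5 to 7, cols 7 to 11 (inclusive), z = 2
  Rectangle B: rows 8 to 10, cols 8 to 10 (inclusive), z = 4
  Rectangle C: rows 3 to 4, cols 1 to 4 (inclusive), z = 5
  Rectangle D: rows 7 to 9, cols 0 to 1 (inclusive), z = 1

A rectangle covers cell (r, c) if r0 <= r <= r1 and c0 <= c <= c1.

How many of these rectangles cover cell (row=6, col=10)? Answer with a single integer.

Check cell (6,10):
  A: rows 5-7 cols 7-11 -> covers
  B: rows 8-10 cols 8-10 -> outside (row miss)
  C: rows 3-4 cols 1-4 -> outside (row miss)
  D: rows 7-9 cols 0-1 -> outside (row miss)
Count covering = 1

Answer: 1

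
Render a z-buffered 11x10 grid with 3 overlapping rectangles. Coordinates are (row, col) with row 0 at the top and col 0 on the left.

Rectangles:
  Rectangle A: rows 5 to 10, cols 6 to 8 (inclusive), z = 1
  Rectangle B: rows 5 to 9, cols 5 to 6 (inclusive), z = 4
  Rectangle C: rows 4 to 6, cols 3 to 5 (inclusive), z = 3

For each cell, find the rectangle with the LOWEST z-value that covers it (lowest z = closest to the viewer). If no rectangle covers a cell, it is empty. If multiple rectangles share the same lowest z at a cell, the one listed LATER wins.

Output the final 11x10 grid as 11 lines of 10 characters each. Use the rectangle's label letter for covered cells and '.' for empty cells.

..........
..........
..........
..........
...CCC....
...CCCAAA.
...CCCAAA.
.....BAAA.
.....BAAA.
.....BAAA.
......AAA.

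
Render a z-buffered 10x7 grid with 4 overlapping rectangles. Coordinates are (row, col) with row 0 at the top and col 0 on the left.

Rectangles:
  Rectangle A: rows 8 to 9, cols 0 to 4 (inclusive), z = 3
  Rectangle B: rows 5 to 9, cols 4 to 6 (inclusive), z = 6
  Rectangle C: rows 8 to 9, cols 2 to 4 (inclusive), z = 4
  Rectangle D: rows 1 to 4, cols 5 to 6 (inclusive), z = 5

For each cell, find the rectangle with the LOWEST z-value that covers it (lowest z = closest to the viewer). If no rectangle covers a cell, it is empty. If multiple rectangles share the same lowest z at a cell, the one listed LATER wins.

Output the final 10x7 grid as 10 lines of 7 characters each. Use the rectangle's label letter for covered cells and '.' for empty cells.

.......
.....DD
.....DD
.....DD
.....DD
....BBB
....BBB
....BBB
AAAAABB
AAAAABB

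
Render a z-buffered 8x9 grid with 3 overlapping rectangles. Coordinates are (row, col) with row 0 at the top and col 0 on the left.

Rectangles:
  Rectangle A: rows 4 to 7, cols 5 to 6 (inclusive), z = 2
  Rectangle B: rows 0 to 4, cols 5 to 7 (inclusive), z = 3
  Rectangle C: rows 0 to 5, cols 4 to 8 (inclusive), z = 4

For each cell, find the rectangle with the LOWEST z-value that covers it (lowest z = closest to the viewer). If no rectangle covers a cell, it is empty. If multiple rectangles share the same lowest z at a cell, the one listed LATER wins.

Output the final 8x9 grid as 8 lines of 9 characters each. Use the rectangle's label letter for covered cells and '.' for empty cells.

....CBBBC
....CBBBC
....CBBBC
....CBBBC
....CAABC
....CAACC
.....AA..
.....AA..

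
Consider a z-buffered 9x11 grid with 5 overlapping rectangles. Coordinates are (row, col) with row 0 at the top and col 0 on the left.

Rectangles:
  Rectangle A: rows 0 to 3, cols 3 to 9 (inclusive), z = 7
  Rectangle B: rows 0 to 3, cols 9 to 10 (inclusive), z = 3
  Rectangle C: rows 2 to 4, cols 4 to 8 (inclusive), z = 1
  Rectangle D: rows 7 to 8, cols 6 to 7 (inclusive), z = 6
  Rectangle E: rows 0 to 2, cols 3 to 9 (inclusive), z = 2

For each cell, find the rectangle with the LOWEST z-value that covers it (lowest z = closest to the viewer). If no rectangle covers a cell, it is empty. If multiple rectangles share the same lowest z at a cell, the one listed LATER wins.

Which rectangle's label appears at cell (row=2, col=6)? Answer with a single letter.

Check cell (2,6):
  A: rows 0-3 cols 3-9 z=7 -> covers; best now A (z=7)
  B: rows 0-3 cols 9-10 -> outside (col miss)
  C: rows 2-4 cols 4-8 z=1 -> covers; best now C (z=1)
  D: rows 7-8 cols 6-7 -> outside (row miss)
  E: rows 0-2 cols 3-9 z=2 -> covers; best now C (z=1)
Winner: C at z=1

Answer: C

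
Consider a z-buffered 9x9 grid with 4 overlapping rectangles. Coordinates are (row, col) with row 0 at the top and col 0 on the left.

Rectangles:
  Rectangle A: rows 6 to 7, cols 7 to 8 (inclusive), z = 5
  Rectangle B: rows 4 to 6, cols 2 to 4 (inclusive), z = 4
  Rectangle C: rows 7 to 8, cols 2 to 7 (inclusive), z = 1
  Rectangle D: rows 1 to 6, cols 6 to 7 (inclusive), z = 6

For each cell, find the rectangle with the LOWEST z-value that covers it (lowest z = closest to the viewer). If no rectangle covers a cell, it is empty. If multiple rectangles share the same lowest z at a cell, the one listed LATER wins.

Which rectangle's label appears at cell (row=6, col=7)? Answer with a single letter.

Check cell (6,7):
  A: rows 6-7 cols 7-8 z=5 -> covers; best now A (z=5)
  B: rows 4-6 cols 2-4 -> outside (col miss)
  C: rows 7-8 cols 2-7 -> outside (row miss)
  D: rows 1-6 cols 6-7 z=6 -> covers; best now A (z=5)
Winner: A at z=5

Answer: A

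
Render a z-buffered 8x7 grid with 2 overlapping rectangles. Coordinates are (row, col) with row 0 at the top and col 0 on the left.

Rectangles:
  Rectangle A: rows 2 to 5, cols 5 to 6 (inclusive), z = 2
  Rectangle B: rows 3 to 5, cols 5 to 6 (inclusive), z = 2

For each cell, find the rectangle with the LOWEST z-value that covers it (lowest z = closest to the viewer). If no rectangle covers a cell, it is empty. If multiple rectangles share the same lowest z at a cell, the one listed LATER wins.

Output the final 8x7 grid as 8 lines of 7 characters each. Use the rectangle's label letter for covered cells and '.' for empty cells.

.......
.......
.....AA
.....BB
.....BB
.....BB
.......
.......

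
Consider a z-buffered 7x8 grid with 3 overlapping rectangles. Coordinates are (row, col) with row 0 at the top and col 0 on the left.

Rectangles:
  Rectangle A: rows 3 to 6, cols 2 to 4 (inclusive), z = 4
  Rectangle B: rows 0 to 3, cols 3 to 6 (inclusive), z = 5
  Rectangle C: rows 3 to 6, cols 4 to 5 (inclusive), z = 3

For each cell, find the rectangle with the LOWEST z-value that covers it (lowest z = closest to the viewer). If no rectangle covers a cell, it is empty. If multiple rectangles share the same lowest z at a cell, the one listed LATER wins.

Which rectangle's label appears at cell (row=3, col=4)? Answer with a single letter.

Answer: C

Derivation:
Check cell (3,4):
  A: rows 3-6 cols 2-4 z=4 -> covers; best now A (z=4)
  B: rows 0-3 cols 3-6 z=5 -> covers; best now A (z=4)
  C: rows 3-6 cols 4-5 z=3 -> covers; best now C (z=3)
Winner: C at z=3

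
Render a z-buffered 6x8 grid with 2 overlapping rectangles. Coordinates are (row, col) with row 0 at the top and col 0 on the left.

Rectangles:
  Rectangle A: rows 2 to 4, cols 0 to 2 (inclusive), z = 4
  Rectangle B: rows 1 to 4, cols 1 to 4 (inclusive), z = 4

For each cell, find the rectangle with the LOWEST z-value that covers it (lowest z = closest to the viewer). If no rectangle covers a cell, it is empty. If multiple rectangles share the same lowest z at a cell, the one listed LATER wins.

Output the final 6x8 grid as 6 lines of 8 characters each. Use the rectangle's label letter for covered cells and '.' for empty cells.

........
.BBBB...
ABBBB...
ABBBB...
ABBBB...
........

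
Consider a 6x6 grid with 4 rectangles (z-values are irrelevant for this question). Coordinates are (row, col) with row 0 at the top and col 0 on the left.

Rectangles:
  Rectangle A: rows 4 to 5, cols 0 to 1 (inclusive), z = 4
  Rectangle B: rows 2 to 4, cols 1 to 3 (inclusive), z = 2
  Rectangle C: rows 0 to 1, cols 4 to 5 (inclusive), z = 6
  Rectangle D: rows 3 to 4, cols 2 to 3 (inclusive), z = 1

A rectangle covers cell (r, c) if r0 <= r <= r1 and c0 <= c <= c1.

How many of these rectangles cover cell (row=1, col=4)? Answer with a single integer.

Check cell (1,4):
  A: rows 4-5 cols 0-1 -> outside (row miss)
  B: rows 2-4 cols 1-3 -> outside (row miss)
  C: rows 0-1 cols 4-5 -> covers
  D: rows 3-4 cols 2-3 -> outside (row miss)
Count covering = 1

Answer: 1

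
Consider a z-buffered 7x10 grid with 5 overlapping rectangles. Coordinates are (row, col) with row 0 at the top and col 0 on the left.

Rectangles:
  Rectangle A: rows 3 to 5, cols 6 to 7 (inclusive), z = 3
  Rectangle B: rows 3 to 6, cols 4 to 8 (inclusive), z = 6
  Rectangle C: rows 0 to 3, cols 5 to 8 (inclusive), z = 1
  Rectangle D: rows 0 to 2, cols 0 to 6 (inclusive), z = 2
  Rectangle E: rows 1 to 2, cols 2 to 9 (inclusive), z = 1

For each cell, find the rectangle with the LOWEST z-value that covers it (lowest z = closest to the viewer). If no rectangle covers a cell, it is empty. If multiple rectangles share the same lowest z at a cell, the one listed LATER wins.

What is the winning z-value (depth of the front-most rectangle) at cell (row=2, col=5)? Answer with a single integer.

Check cell (2,5):
  A: rows 3-5 cols 6-7 -> outside (row miss)
  B: rows 3-6 cols 4-8 -> outside (row miss)
  C: rows 0-3 cols 5-8 z=1 -> covers; best now C (z=1)
  D: rows 0-2 cols 0-6 z=2 -> covers; best now C (z=1)
  E: rows 1-2 cols 2-9 z=1 -> covers; best now E (z=1)
Winner: E at z=1

Answer: 1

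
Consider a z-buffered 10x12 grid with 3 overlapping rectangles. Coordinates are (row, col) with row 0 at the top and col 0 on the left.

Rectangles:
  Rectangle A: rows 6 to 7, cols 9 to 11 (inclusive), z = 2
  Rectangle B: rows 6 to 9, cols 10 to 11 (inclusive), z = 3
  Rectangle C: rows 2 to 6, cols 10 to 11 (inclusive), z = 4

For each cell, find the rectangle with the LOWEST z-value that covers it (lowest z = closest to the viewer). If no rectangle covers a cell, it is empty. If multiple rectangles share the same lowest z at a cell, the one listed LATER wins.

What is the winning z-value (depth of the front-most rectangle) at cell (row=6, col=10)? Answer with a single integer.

Answer: 2

Derivation:
Check cell (6,10):
  A: rows 6-7 cols 9-11 z=2 -> covers; best now A (z=2)
  B: rows 6-9 cols 10-11 z=3 -> covers; best now A (z=2)
  C: rows 2-6 cols 10-11 z=4 -> covers; best now A (z=2)
Winner: A at z=2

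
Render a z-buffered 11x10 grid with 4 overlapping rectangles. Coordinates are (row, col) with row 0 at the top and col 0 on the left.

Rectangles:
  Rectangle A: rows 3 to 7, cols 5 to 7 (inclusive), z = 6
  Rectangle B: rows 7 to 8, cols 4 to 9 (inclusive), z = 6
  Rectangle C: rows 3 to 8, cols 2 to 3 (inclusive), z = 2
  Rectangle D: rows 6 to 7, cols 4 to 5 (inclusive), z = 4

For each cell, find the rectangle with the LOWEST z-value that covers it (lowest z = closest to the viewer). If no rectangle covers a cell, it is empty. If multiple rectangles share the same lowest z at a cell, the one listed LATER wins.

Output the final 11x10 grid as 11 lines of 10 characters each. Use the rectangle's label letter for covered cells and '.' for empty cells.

..........
..........
..........
..CC.AAA..
..CC.AAA..
..CC.AAA..
..CCDDAA..
..CCDDBBBB
..CCBBBBBB
..........
..........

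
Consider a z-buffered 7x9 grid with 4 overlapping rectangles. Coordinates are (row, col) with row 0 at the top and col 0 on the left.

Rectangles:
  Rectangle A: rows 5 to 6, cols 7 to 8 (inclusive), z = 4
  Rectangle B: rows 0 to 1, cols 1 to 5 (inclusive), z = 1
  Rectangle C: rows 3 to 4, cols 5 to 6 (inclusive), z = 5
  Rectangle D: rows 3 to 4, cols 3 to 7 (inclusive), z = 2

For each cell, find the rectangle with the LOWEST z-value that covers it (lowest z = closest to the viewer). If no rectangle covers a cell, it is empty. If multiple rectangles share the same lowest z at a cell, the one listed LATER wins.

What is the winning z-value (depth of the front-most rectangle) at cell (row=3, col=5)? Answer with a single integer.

Check cell (3,5):
  A: rows 5-6 cols 7-8 -> outside (row miss)
  B: rows 0-1 cols 1-5 -> outside (row miss)
  C: rows 3-4 cols 5-6 z=5 -> covers; best now C (z=5)
  D: rows 3-4 cols 3-7 z=2 -> covers; best now D (z=2)
Winner: D at z=2

Answer: 2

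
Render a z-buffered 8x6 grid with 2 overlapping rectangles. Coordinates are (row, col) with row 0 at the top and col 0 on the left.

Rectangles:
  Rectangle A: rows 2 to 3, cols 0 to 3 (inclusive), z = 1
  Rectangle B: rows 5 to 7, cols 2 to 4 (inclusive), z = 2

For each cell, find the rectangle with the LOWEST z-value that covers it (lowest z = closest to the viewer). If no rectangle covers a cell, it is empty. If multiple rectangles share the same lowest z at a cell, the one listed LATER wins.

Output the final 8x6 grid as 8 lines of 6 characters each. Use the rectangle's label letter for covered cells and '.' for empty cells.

......
......
AAAA..
AAAA..
......
..BBB.
..BBB.
..BBB.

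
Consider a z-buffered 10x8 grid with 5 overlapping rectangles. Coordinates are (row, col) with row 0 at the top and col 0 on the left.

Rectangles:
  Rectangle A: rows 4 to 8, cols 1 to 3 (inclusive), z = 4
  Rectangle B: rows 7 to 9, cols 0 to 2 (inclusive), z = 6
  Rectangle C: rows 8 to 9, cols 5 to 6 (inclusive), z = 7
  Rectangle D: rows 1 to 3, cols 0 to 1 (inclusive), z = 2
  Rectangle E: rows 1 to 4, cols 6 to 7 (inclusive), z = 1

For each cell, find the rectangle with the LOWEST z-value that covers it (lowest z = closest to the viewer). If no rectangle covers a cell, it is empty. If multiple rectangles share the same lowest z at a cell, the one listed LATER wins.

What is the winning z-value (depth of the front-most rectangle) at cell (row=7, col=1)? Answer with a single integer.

Answer: 4

Derivation:
Check cell (7,1):
  A: rows 4-8 cols 1-3 z=4 -> covers; best now A (z=4)
  B: rows 7-9 cols 0-2 z=6 -> covers; best now A (z=4)
  C: rows 8-9 cols 5-6 -> outside (row miss)
  D: rows 1-3 cols 0-1 -> outside (row miss)
  E: rows 1-4 cols 6-7 -> outside (row miss)
Winner: A at z=4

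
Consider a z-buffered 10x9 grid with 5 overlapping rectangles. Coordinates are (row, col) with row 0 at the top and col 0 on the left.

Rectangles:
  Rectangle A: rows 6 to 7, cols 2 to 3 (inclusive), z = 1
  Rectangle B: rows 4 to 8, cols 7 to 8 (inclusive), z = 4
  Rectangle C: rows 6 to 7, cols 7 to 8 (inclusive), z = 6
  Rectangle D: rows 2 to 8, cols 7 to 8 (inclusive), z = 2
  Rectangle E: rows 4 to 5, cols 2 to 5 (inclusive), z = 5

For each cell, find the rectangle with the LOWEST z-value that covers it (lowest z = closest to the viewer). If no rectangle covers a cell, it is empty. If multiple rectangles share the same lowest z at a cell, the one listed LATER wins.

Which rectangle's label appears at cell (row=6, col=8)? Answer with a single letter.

Check cell (6,8):
  A: rows 6-7 cols 2-3 -> outside (col miss)
  B: rows 4-8 cols 7-8 z=4 -> covers; best now B (z=4)
  C: rows 6-7 cols 7-8 z=6 -> covers; best now B (z=4)
  D: rows 2-8 cols 7-8 z=2 -> covers; best now D (z=2)
  E: rows 4-5 cols 2-5 -> outside (row miss)
Winner: D at z=2

Answer: D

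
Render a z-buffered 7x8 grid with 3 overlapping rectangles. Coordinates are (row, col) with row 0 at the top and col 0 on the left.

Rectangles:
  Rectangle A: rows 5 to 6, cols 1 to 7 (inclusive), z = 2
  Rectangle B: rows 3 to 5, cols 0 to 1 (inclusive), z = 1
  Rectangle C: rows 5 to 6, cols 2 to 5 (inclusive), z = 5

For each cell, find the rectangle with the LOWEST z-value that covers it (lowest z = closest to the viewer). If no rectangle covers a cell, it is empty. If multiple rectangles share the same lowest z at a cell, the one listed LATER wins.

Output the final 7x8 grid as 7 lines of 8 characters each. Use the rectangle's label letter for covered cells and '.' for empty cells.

........
........
........
BB......
BB......
BBAAAAAA
.AAAAAAA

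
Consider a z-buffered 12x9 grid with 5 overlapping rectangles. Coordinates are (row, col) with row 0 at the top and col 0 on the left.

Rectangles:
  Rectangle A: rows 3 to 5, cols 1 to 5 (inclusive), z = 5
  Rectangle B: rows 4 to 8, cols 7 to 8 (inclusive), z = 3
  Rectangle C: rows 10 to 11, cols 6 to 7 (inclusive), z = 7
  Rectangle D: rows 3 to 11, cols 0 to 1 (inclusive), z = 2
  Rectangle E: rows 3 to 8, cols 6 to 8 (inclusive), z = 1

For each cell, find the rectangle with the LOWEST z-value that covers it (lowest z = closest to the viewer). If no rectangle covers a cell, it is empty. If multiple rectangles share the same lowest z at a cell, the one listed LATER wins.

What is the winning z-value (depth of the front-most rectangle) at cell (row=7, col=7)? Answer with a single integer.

Check cell (7,7):
  A: rows 3-5 cols 1-5 -> outside (row miss)
  B: rows 4-8 cols 7-8 z=3 -> covers; best now B (z=3)
  C: rows 10-11 cols 6-7 -> outside (row miss)
  D: rows 3-11 cols 0-1 -> outside (col miss)
  E: rows 3-8 cols 6-8 z=1 -> covers; best now E (z=1)
Winner: E at z=1

Answer: 1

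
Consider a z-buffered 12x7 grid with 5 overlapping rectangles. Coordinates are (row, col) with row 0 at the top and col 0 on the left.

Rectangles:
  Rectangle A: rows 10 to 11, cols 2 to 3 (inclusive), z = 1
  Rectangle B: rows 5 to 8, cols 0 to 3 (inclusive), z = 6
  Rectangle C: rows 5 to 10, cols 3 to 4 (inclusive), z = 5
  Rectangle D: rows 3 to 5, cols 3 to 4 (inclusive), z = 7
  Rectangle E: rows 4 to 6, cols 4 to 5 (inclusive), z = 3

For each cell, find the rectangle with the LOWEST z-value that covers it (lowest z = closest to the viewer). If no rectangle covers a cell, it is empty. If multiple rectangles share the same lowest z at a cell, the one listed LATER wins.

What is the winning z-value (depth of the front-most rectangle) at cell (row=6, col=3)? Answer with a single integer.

Answer: 5

Derivation:
Check cell (6,3):
  A: rows 10-11 cols 2-3 -> outside (row miss)
  B: rows 5-8 cols 0-3 z=6 -> covers; best now B (z=6)
  C: rows 5-10 cols 3-4 z=5 -> covers; best now C (z=5)
  D: rows 3-5 cols 3-4 -> outside (row miss)
  E: rows 4-6 cols 4-5 -> outside (col miss)
Winner: C at z=5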